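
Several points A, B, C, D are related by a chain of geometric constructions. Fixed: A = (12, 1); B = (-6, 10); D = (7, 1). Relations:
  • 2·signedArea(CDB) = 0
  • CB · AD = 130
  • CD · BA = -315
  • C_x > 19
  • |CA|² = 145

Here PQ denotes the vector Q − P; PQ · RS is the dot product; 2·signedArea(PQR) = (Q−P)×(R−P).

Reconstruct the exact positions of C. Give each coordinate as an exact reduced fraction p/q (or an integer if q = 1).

C = (20, -8)

1. C_x = 20  [2·signedArea(CDB) = 0 ∩ CD · BA = -315]
2. C_y = -8  [2·signedArea(CDB) = 0 ∩ CD · BA = -315]
   → C = (20, -8)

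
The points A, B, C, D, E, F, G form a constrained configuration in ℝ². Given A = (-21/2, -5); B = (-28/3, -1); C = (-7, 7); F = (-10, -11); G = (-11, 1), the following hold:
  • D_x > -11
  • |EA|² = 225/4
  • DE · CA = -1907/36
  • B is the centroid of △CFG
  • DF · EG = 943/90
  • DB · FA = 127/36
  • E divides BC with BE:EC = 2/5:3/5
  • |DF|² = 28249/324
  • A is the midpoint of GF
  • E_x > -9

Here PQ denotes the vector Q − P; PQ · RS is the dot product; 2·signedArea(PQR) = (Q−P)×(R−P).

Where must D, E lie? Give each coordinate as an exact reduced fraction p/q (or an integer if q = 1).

D = (-185/18, -5/3)
E = (-42/5, 11/5)

1. D_x = -185/18  [line 1/2·x + -6·y + -175/36 = 0 ∩ |DF|² = 28249/324]
2. D_y = -5/3  [line 1/2·x + -6·y + -175/36 = 0 ∩ |DF|² = 28249/324]
   → D = (-185/18, -5/3)
3. E_x = -42/5  [DF · EG = 943/90 ∩ E divides BC with BE:EC = 2/5:3/5]
4. E_y = 11/5  [DF · EG = 943/90 ∩ E divides BC with BE:EC = 2/5:3/5]
   → E = (-42/5, 11/5)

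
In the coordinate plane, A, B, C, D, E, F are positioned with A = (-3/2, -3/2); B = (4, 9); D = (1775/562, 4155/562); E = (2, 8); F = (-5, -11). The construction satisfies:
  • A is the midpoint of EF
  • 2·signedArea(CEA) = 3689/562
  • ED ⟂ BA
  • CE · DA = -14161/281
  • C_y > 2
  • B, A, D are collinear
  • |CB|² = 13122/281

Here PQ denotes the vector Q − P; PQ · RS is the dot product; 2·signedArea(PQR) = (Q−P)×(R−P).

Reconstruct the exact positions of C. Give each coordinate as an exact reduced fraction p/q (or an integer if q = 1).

1. C_x = 233/281  [2·signedArea(CEA) = 3689/562 ∩ CE · DA = -14161/281]
2. C_y = 828/281  [2·signedArea(CEA) = 3689/562 ∩ CE · DA = -14161/281]
   → C = (233/281, 828/281)

C = (233/281, 828/281)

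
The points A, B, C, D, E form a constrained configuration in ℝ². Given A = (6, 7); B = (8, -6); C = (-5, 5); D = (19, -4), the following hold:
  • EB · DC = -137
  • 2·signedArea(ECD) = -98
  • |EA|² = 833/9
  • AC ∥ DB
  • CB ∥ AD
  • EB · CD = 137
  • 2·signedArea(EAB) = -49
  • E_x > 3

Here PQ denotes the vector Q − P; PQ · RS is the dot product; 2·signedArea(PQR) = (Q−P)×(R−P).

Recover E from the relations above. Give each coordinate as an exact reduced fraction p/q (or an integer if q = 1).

E = (11/3, -7/3)

1. E_x = 11/3  [2·signedArea(ECD) = -98 ∩ EB · DC = -137]
2. E_y = -7/3  [2·signedArea(ECD) = -98 ∩ EB · DC = -137]
   → E = (11/3, -7/3)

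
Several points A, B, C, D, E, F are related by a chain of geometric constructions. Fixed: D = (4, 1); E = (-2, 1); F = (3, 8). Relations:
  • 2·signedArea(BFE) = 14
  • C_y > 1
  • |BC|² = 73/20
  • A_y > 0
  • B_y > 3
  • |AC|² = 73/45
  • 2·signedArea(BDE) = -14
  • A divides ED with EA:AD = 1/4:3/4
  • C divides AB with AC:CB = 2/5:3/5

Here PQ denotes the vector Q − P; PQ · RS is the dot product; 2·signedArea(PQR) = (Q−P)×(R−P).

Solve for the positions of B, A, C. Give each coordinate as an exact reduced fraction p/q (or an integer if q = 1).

A = (-1/2, 1)
B = (5/3, 10/3)
C = (11/30, 29/15)

1. B_x = 5/3  [2·signedArea(BDE) = -14 ∩ 2·signedArea(BFE) = 14]
2. B_y = 10/3  [2·signedArea(BDE) = -14 ∩ 2·signedArea(BFE) = 14]
   → B = (5/3, 10/3)
3. A_x = -1/2  [A divides ED with EA:AD = 1/4:3/4]
4. A_y = 1  [A divides ED with EA:AD = 1/4:3/4]
   → A = (-1/2, 1)
5. C_x = 11/30  [C divides AB with AC:CB = 2/5:3/5]
6. C_y = 29/15  [C divides AB with AC:CB = 2/5:3/5]
   → C = (11/30, 29/15)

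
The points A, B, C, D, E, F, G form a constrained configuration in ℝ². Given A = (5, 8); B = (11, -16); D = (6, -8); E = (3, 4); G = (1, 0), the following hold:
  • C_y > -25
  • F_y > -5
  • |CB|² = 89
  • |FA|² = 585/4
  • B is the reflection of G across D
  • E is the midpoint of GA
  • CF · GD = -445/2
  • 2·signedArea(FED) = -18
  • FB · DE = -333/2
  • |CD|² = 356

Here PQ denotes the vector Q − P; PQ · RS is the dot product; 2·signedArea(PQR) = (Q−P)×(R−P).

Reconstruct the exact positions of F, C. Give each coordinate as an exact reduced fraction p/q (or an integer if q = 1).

C = (16, -24)
F = (7/2, -4)

1. F_x = 7/2  [FB · DE = -333/2 ∩ 2·signedArea(FED) = -18]
2. F_y = -4  [FB · DE = -333/2 ∩ 2·signedArea(FED) = -18]
   → F = (7/2, -4)
3. C_x = 16  [line -5·x + 8·y + 272 = 0 ∩ |CD|² = 356]
4. C_y = -24  [line -5·x + 8·y + 272 = 0 ∩ |CD|² = 356]
   → C = (16, -24)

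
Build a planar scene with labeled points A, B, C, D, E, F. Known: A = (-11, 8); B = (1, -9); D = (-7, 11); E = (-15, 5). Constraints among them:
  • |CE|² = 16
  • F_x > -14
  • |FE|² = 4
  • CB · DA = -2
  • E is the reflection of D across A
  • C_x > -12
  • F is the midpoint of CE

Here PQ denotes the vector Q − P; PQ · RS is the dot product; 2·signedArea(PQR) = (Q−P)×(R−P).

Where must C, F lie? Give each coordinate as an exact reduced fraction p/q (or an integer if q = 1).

1. C_x = -59/5  [line 4·x + 3·y + 25 = 0 ∩ |CE|² = 16]
2. C_y = 37/5  [line 4·x + 3·y + 25 = 0 ∩ |CE|² = 16]
   → C = (-59/5, 37/5)
3. F_x = -67/5  [F is the midpoint of CE]
4. F_y = 31/5  [F is the midpoint of CE]
   → F = (-67/5, 31/5)

C = (-59/5, 37/5)
F = (-67/5, 31/5)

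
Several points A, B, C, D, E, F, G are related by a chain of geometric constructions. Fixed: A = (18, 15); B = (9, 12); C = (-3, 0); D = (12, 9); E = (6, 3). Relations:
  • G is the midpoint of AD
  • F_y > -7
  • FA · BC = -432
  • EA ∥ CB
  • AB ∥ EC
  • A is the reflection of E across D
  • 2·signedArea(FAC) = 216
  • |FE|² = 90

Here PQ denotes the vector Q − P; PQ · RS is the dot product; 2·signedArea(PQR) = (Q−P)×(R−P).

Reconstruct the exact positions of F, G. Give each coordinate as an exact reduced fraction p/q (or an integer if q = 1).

1. F_x = 3  [2·signedArea(FAC) = 216 ∩ FA · BC = -432]
2. F_y = -6  [2·signedArea(FAC) = 216 ∩ FA · BC = -432]
   → F = (3, -6)
3. G_x = 15  [G is the midpoint of AD]
4. G_y = 12  [G is the midpoint of AD]
   → G = (15, 12)

F = (3, -6)
G = (15, 12)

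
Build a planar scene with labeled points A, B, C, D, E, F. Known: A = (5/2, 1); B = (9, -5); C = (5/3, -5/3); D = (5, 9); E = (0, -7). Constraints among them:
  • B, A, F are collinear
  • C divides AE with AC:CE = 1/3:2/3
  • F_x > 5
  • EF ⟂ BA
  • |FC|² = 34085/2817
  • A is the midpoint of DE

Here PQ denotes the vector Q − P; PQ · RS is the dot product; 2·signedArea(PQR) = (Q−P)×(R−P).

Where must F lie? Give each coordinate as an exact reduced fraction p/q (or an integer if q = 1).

F = (1608/313, -449/313)

1. F_x = 1608/313  [B, A, F are collinear ∩ EF ⟂ BA]
2. F_y = -449/313  [B, A, F are collinear ∩ EF ⟂ BA]
   → F = (1608/313, -449/313)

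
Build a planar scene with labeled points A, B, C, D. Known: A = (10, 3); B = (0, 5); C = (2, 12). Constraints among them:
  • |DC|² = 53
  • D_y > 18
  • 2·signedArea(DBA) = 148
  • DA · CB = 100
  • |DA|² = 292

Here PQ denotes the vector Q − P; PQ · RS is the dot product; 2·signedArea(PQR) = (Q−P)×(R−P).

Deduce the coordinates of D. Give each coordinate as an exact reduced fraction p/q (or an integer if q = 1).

D = (4, 19)

1. D_x = 4  [2·signedArea(DBA) = 148 ∩ DA · CB = 100]
2. D_y = 19  [2·signedArea(DBA) = 148 ∩ DA · CB = 100]
   → D = (4, 19)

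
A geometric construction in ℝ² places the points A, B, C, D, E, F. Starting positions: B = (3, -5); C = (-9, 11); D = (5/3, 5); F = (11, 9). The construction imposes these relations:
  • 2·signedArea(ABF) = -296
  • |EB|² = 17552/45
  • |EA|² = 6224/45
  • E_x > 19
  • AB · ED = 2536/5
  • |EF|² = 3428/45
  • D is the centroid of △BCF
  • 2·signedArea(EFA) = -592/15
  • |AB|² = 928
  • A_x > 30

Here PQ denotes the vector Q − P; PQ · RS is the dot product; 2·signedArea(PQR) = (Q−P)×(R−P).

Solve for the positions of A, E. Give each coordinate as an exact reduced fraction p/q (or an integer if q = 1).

1. A_x = 31  [line -14·x + 8·y + 378 = 0 ∩ |AB|² = 928]
2. A_y = 7  [line -14·x + 8·y + 378 = 0 ∩ |AB|² = 928]
   → A = (31, 7)
3. E_x = 289/15  [2·signedArea(EFA) = -592/15 ∩ AB · ED = 2536/5]
4. E_y = 31/5  [2·signedArea(EFA) = -592/15 ∩ AB · ED = 2536/5]
   → E = (289/15, 31/5)

A = (31, 7)
E = (289/15, 31/5)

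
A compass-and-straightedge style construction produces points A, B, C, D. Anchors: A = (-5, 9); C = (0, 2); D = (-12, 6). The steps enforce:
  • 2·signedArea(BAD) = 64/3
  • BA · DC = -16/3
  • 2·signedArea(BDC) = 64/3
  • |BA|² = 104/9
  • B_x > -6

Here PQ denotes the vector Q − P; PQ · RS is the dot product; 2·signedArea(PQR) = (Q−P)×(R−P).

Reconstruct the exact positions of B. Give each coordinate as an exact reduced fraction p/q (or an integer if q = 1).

B = (-17/3, 17/3)

1. B_x = -17/3  [2·signedArea(BAD) = 64/3 ∩ BA · DC = -16/3]
2. B_y = 17/3  [2·signedArea(BAD) = 64/3 ∩ BA · DC = -16/3]
   → B = (-17/3, 17/3)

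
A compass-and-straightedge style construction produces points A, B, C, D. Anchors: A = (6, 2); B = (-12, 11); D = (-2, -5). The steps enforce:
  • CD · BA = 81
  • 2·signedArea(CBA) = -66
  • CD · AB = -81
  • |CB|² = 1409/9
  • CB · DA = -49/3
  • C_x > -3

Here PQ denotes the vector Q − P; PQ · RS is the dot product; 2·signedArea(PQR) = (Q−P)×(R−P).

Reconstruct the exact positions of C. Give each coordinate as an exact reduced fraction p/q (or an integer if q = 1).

1. C_x = -8/3  [CD · AB = -81 ∩ CB · DA = -49/3]
2. C_y = 8/3  [CD · AB = -81 ∩ CB · DA = -49/3]
   → C = (-8/3, 8/3)

C = (-8/3, 8/3)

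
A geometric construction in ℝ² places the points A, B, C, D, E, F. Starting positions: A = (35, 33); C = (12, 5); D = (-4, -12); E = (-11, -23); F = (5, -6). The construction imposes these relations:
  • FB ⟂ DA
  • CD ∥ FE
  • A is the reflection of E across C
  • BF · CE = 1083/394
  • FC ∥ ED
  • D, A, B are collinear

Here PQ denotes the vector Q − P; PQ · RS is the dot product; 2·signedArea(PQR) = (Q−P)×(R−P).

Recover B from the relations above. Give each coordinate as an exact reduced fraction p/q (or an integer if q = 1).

1. B_x = 1115/394  [D, A, B are collinear ∩ FB ⟂ DA]
2. B_y = -1623/394  [D, A, B are collinear ∩ FB ⟂ DA]
   → B = (1115/394, -1623/394)

B = (1115/394, -1623/394)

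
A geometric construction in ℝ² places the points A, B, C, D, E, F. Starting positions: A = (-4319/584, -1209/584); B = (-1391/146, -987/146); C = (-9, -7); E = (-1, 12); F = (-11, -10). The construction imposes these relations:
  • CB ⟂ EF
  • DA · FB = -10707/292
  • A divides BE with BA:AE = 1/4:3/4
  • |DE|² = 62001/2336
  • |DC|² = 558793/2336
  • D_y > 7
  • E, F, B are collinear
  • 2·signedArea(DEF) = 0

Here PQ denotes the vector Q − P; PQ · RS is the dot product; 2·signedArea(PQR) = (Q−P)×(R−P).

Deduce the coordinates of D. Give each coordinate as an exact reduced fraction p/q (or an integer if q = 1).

D = (-1829/584, 4269/584)

1. D_x = -1829/584  [2·signedArea(DEF) = 0 ∩ DA · FB = -10707/292]
2. D_y = 4269/584  [2·signedArea(DEF) = 0 ∩ DA · FB = -10707/292]
   → D = (-1829/584, 4269/584)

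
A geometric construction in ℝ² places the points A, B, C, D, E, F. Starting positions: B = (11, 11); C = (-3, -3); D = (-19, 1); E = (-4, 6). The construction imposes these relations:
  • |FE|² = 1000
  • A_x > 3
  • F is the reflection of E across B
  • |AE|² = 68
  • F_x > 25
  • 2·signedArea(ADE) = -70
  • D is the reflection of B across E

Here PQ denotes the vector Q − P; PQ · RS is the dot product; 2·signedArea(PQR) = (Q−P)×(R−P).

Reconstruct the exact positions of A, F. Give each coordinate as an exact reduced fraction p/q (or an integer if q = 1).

A = (4, 4)
F = (26, 16)

1. A_x = 4  [line -5·x + 15·y + -40 = 0 ∩ |AE|² = 68]
2. A_y = 4  [line -5·x + 15·y + -40 = 0 ∩ |AE|² = 68]
   → A = (4, 4)
3. F_x = 26  [F is the reflection of E across B]
4. F_y = 16  [F is the reflection of E across B]
   → F = (26, 16)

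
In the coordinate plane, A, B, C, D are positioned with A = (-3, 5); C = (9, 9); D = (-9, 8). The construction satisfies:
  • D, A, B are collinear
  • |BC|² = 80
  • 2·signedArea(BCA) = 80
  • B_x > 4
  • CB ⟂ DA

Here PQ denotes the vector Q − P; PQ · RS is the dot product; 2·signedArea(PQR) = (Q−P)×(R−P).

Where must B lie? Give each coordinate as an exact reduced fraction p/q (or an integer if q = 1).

1. B_x = 5  [D, A, B are collinear ∩ CB ⟂ DA]
2. B_y = 1  [D, A, B are collinear ∩ CB ⟂ DA]
   → B = (5, 1)

B = (5, 1)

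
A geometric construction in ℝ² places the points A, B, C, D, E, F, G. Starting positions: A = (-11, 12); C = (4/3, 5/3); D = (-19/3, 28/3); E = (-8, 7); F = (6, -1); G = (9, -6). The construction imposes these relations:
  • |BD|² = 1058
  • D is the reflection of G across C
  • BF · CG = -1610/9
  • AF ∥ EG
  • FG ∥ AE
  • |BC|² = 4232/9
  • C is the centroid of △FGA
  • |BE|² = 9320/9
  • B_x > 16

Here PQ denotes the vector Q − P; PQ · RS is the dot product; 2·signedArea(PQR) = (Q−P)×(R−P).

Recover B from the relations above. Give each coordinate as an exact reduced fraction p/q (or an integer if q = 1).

B = (50/3, -41/3)

1. B_x = 50/3  [line -23/3·x + 23/3·y + 2093/9 = 0 ∩ |BE|² = 9320/9]
2. B_y = -41/3  [line -23/3·x + 23/3·y + 2093/9 = 0 ∩ |BE|² = 9320/9]
   → B = (50/3, -41/3)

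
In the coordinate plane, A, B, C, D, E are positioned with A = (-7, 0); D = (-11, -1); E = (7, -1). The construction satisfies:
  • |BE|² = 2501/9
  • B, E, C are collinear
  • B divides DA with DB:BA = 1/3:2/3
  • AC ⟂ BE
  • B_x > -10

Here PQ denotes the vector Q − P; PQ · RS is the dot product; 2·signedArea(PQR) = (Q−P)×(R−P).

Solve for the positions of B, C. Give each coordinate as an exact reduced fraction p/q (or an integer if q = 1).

B = (-29/3, -2/3)
C = (-17543/2501, -1800/2501)

1. B_x = -29/3  [B divides DA with DB:BA = 1/3:2/3]
2. B_y = -2/3  [B divides DA with DB:BA = 1/3:2/3]
   → B = (-29/3, -2/3)
3. C_x = -17543/2501  [B, E, C are collinear ∩ AC ⟂ BE]
4. C_y = -1800/2501  [B, E, C are collinear ∩ AC ⟂ BE]
   → C = (-17543/2501, -1800/2501)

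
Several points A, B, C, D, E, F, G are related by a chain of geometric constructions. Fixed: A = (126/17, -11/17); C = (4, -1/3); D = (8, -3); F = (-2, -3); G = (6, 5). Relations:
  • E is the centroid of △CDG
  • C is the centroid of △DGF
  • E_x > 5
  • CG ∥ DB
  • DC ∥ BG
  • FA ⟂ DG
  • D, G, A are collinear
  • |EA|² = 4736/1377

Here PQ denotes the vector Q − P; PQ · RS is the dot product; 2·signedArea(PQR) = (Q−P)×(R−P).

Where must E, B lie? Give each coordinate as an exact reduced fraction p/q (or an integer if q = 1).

1. E_x = 6  [E is the centroid of △CDG]
2. E_y = 5/9  [E is the centroid of △CDG]
   → E = (6, 5/9)
3. B_x = 10  [DC ∥ BG ∩ CG ∥ DB]
4. B_y = 7/3  [DC ∥ BG ∩ CG ∥ DB]
   → B = (10, 7/3)

B = (10, 7/3)
E = (6, 5/9)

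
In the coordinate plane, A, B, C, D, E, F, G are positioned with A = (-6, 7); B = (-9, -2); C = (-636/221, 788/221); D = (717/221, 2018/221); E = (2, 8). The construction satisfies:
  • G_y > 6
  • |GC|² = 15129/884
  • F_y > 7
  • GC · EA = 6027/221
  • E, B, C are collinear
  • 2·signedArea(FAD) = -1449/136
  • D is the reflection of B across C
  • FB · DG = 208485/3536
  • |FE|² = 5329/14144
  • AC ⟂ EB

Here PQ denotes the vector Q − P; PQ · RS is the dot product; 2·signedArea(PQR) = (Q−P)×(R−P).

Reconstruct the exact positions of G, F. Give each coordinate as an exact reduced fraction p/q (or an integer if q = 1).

1. G_x = 81/442  [line 8·x + 1·y + -1727/221 = 0 ∩ |GC|² = 15129/884]
2. G_y = 1403/221  [line 8·x + 1·y + -1727/221 = 0 ∩ |GC|² = 15129/884]
   → G = (81/442, 1403/221)
3. F_x = 2733/1768  [FB · DG = 208485/3536 ∩ 2·signedArea(FAD) = -1449/136]
4. F_y = 6707/884  [FB · DG = 208485/3536 ∩ 2·signedArea(FAD) = -1449/136]
   → F = (2733/1768, 6707/884)

F = (2733/1768, 6707/884)
G = (81/442, 1403/221)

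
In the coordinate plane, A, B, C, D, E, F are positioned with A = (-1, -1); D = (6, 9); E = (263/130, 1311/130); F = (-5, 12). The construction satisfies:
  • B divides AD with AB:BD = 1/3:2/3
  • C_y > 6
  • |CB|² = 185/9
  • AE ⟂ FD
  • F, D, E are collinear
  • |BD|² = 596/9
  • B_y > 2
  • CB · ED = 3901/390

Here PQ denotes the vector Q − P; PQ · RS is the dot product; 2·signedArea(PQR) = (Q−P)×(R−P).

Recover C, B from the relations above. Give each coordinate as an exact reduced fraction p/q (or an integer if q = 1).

B = (4/3, 7/3)
C = (0, 20/3)

1. B_x = 4/3  [B divides AD with AB:BD = 1/3:2/3]
2. B_y = 7/3  [B divides AD with AB:BD = 1/3:2/3]
   → B = (4/3, 7/3)
3. C_x = 0  [line -517/130·x + 141/130·y + -94/13 = 0 ∩ |CB|² = 185/9]
4. C_y = 20/3  [line -517/130·x + 141/130·y + -94/13 = 0 ∩ |CB|² = 185/9]
   → C = (0, 20/3)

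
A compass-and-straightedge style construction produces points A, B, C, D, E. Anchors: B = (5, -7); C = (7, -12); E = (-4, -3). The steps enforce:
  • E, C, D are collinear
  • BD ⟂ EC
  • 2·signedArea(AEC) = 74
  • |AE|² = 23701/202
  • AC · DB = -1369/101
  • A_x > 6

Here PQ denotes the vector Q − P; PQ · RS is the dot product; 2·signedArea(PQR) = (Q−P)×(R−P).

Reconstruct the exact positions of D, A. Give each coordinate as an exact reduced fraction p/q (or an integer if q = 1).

A = (1343/202, -1007/202)
D = (677/202, -1821/202)

1. D_x = 677/202  [E, C, D are collinear ∩ BD ⟂ EC]
2. D_y = -1821/202  [E, C, D are collinear ∩ BD ⟂ EC]
   → D = (677/202, -1821/202)
3. A_x = 1343/202  [line 9·x + 11·y + -5 = 0 ∩ |AE|² = 23701/202]
4. A_y = -1007/202  [line 9·x + 11·y + -5 = 0 ∩ |AE|² = 23701/202]
   → A = (1343/202, -1007/202)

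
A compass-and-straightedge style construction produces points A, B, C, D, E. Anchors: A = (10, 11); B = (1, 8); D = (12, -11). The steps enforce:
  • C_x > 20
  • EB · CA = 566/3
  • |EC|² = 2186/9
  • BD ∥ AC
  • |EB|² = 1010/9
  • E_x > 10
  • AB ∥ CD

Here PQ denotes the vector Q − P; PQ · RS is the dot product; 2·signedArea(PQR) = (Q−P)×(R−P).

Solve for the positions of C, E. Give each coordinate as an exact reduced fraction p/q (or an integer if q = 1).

1. C_x = 21  [AB ∥ CD ∩ BD ∥ AC]
2. C_y = -8  [AB ∥ CD ∩ BD ∥ AC]
   → C = (21, -8)
3. E_x = 32/3  [line 11·x + -19·y + -143/3 = 0 ∩ |EB|² = 1010/9]
4. E_y = 11/3  [line 11·x + -19·y + -143/3 = 0 ∩ |EB|² = 1010/9]
   → E = (32/3, 11/3)

C = (21, -8)
E = (32/3, 11/3)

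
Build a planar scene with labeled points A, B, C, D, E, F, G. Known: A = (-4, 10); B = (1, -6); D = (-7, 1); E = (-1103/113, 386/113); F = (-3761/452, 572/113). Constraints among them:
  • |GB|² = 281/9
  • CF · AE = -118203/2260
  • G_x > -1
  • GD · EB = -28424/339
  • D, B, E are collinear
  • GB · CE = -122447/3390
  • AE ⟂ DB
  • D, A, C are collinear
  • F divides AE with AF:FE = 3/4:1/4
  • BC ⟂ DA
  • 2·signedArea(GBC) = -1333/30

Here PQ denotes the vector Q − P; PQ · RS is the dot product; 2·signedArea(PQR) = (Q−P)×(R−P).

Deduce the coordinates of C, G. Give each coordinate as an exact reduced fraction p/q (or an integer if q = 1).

1. C_x = -83/10  [D, A, C are collinear ∩ BC ⟂ DA]
2. C_y = -29/10  [D, A, C are collinear ∩ BC ⟂ DA]
   → C = (-83/10, -29/10)
3. G_x = -2/3  [GD · EB = -28424/339 ∩ GB · CE = -122447/3390]
4. G_y = -2/3  [GD · EB = -28424/339 ∩ GB · CE = -122447/3390]
   → G = (-2/3, -2/3)

C = (-83/10, -29/10)
G = (-2/3, -2/3)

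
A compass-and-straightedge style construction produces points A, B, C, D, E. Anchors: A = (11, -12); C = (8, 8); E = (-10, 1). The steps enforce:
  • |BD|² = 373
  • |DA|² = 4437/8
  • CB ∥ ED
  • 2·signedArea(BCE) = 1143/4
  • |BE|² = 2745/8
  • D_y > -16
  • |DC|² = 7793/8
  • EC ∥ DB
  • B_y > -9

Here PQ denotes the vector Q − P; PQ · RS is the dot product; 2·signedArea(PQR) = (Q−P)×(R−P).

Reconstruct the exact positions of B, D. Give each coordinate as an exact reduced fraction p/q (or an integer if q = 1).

B = (23/4, -35/4)
D = (-49/4, -63/4)

1. B_x = 23/4  [line 7·x + -18·y + -791/4 = 0 ∩ |BE|² = 2745/8]
2. B_y = -35/4  [line 7·x + -18·y + -791/4 = 0 ∩ |BE|² = 2745/8]
   → B = (23/4, -35/4)
3. D_x = -49/4  [EC ∥ DB ∩ CB ∥ ED]
4. D_y = -63/4  [EC ∥ DB ∩ CB ∥ ED]
   → D = (-49/4, -63/4)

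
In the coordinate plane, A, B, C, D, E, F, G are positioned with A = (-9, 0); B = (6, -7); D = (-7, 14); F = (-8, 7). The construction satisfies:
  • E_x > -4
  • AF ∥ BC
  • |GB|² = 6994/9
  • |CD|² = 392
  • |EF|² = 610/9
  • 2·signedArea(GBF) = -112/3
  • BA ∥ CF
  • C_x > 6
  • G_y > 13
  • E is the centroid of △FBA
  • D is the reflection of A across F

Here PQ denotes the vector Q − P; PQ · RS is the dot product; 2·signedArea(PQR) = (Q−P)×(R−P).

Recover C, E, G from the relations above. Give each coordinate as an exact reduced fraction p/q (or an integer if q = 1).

C = (7, 0)
E = (-11/3, 0)
G = (-37/3, 14)

1. C_x = 7  [BA ∥ CF ∩ AF ∥ BC]
2. C_y = 0  [BA ∥ CF ∩ AF ∥ BC]
   → C = (7, 0)
3. E_x = -11/3  [E is the centroid of △FBA]
4. E_y = 0  [E is the centroid of △FBA]
   → E = (-11/3, 0)
5. G_x = -37/3  [line -14·x + -14·y + 70/3 = 0 ∩ |GB|² = 6994/9]
6. G_y = 14  [line -14·x + -14·y + 70/3 = 0 ∩ |GB|² = 6994/9]
   → G = (-37/3, 14)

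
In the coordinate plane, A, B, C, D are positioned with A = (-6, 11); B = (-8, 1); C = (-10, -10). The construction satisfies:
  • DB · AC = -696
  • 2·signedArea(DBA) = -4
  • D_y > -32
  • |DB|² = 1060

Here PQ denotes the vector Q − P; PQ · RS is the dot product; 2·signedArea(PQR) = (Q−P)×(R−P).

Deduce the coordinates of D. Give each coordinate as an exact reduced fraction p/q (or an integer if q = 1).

1. D_x = -14  [2·signedArea(DBA) = -4 ∩ DB · AC = -696]
2. D_y = -31  [2·signedArea(DBA) = -4 ∩ DB · AC = -696]
   → D = (-14, -31)

D = (-14, -31)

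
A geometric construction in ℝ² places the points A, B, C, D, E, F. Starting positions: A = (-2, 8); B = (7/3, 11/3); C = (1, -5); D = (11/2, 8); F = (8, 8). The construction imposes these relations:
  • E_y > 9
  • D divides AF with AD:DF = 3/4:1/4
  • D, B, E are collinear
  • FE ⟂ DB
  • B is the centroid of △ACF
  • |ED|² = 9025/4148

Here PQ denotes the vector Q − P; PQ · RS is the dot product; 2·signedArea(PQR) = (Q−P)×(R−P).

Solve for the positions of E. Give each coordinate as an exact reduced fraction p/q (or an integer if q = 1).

E = (6606/1037, 9531/1037)

1. E_x = 6606/1037  [D, B, E are collinear ∩ FE ⟂ DB]
2. E_y = 9531/1037  [D, B, E are collinear ∩ FE ⟂ DB]
   → E = (6606/1037, 9531/1037)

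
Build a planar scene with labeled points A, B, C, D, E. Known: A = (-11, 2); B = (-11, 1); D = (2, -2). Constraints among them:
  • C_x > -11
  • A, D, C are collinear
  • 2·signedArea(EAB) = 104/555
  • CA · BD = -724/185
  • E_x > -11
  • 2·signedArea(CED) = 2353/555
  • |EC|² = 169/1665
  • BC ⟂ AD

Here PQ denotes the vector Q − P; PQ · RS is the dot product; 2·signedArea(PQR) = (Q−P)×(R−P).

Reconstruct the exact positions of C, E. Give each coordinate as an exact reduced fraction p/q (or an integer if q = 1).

C = (-1983/185, 354/185)
E = (-6001/555, 893/555)

1. C_x = -1983/185  [A, D, C are collinear ∩ BC ⟂ AD]
2. C_y = 354/185  [A, D, C are collinear ∩ BC ⟂ AD]
   → C = (-1983/185, 354/185)
3. E_x = -6001/555  [2·signedArea(EAB) = 104/555 ∩ 2·signedArea(CED) = 2353/555]
4. E_y = 893/555  [2·signedArea(EAB) = 104/555 ∩ 2·signedArea(CED) = 2353/555]
   → E = (-6001/555, 893/555)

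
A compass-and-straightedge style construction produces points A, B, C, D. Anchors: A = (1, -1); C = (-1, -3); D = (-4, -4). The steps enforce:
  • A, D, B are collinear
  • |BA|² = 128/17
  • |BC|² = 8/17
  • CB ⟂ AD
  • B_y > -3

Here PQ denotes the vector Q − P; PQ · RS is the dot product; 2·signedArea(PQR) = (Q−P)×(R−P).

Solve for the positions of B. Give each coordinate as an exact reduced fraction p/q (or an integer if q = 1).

1. B_x = -23/17  [A, D, B are collinear ∩ CB ⟂ AD]
2. B_y = -41/17  [A, D, B are collinear ∩ CB ⟂ AD]
   → B = (-23/17, -41/17)

B = (-23/17, -41/17)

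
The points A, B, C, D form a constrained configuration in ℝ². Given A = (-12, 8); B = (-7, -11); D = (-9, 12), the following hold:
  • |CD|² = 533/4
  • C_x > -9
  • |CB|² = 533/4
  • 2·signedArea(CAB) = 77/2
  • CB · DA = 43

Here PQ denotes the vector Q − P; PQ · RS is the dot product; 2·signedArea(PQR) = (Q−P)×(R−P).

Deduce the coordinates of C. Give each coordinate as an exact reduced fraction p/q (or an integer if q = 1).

1. C_x = -8  [2·signedArea(CAB) = 77/2 ∩ CB · DA = 43]
2. C_y = 1/2  [2·signedArea(CAB) = 77/2 ∩ CB · DA = 43]
   → C = (-8, 1/2)

C = (-8, 1/2)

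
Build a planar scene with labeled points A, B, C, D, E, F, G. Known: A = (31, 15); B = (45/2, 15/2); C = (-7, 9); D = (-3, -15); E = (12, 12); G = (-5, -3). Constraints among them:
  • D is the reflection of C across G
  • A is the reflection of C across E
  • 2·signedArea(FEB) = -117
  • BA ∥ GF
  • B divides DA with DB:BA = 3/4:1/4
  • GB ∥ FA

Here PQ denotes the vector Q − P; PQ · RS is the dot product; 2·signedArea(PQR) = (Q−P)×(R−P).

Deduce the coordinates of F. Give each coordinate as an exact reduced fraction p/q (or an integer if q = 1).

F = (7/2, 9/2)

1. F_x = 7/2  [GB ∥ FA ∩ BA ∥ GF]
2. F_y = 9/2  [GB ∥ FA ∩ BA ∥ GF]
   → F = (7/2, 9/2)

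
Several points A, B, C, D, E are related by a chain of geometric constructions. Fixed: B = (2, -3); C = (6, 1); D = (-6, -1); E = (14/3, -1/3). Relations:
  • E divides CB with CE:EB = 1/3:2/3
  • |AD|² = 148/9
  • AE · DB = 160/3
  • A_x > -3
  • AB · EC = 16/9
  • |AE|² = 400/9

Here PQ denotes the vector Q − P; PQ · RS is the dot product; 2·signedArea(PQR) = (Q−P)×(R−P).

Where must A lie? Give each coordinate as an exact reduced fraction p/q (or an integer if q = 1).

1. A_x = -2  [AB · EC = 16/9 ∩ AE · DB = 160/3]
2. A_y = -1/3  [AB · EC = 16/9 ∩ AE · DB = 160/3]
   → A = (-2, -1/3)

A = (-2, -1/3)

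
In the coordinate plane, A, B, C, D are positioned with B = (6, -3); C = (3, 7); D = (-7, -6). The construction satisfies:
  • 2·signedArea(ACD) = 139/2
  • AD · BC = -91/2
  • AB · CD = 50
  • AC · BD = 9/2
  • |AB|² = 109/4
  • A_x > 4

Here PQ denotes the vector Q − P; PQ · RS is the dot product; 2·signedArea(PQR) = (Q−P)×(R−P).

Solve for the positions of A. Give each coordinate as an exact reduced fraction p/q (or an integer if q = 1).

A = (9/2, 2)

1. A_x = 9/2  [AB · CD = 50 ∩ AD · BC = -91/2]
2. A_y = 2  [AB · CD = 50 ∩ AD · BC = -91/2]
   → A = (9/2, 2)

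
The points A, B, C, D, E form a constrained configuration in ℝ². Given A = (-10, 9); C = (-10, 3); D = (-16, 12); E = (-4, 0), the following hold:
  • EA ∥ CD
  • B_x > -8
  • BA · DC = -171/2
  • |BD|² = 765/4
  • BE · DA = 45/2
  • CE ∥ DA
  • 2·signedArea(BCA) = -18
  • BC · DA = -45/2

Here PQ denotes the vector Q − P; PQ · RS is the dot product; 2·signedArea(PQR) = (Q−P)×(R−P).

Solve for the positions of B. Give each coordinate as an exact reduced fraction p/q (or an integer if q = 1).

1. B_x = -7  [BE · DA = 45/2 ∩ 2·signedArea(BCA) = -18]
2. B_y = 3/2  [BE · DA = 45/2 ∩ 2·signedArea(BCA) = -18]
   → B = (-7, 3/2)

B = (-7, 3/2)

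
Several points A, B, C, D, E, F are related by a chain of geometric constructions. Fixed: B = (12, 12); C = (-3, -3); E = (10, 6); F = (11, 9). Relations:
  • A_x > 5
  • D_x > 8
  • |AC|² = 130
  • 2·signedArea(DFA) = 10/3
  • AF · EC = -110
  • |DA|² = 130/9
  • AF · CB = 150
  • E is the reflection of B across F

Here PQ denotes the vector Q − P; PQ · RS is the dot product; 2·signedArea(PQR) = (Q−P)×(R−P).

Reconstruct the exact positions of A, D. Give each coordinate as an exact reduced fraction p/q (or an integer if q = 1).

1. A_x = 6  [AF · EC = -110 ∩ AF · CB = 150]
2. A_y = 4  [AF · EC = -110 ∩ AF · CB = 150]
   → A = (6, 4)
3. D_x = 9  [line 5·x + -5·y + -40/3 = 0 ∩ |DA|² = 130/9]
4. D_y = 19/3  [line 5·x + -5·y + -40/3 = 0 ∩ |DA|² = 130/9]
   → D = (9, 19/3)

A = (6, 4)
D = (9, 19/3)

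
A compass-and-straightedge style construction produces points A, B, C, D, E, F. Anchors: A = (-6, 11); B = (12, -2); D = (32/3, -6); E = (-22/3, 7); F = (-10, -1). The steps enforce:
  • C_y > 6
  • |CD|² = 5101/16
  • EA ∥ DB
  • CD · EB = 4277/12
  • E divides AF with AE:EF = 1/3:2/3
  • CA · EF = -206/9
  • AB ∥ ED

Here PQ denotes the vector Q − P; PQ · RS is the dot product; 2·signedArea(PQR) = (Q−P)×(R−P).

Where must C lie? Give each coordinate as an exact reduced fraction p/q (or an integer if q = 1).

1. C_x = -11/6  [CD · EB = 4277/12 ∩ CA · EF = -206/9]
2. C_y = 27/4  [CD · EB = 4277/12 ∩ CA · EF = -206/9]
   → C = (-11/6, 27/4)

C = (-11/6, 27/4)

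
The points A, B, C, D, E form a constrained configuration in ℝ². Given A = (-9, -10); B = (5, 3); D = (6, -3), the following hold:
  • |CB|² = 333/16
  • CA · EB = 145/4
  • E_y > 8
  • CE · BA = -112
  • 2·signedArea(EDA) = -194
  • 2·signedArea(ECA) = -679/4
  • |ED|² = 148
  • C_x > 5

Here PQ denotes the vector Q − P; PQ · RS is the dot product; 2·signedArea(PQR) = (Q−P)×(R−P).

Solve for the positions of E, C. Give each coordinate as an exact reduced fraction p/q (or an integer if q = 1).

C = (23/4, -3/2)
E = (4, 9)

1. E_x = 4  [line 7·x + -15·y + 107 = 0 ∩ |ED|² = 148]
2. E_y = 9  [line 7·x + -15·y + 107 = 0 ∩ |ED|² = 148]
   → E = (4, 9)
3. C_x = 23/4  [2·signedArea(ECA) = -679/4 ∩ CE · BA = -112]
4. C_y = -3/2  [2·signedArea(ECA) = -679/4 ∩ CE · BA = -112]
   → C = (23/4, -3/2)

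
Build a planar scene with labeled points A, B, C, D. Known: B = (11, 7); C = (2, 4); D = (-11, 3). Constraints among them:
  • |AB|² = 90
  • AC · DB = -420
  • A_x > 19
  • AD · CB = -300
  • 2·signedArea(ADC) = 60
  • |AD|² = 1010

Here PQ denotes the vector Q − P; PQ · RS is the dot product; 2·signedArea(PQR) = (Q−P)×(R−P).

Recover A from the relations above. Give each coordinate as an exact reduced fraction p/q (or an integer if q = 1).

A = (20, 10)

1. A_x = 20  [AD · CB = -300 ∩ 2·signedArea(ADC) = 60]
2. A_y = 10  [AD · CB = -300 ∩ 2·signedArea(ADC) = 60]
   → A = (20, 10)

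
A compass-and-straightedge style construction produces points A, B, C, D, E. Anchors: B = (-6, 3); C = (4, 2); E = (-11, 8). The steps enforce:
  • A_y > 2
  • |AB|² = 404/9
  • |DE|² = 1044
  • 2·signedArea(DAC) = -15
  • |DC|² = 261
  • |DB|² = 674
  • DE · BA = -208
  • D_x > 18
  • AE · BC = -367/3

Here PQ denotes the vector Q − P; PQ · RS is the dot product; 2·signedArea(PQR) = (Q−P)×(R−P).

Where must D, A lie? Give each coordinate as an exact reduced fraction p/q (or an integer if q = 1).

A = (2/3, 7/3)
D = (19, -4)

1. A_x = 2/3  [line -10·x + 1·y + 13/3 = 0 ∩ |AB|² = 404/9]
2. A_y = 7/3  [line -10·x + 1·y + 13/3 = 0 ∩ |AB|² = 404/9]
   → A = (2/3, 7/3)
3. D_x = 19  [DE · BA = -208 ∩ 2·signedArea(DAC) = -15]
4. D_y = -4  [DE · BA = -208 ∩ 2·signedArea(DAC) = -15]
   → D = (19, -4)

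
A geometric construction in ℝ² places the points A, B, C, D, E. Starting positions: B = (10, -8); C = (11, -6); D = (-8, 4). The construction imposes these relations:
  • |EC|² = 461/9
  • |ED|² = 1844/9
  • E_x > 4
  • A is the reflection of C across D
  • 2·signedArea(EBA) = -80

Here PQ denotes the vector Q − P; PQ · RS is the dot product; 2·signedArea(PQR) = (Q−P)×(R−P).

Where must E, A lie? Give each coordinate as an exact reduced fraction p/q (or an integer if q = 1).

A = (-27, 14)
E = (14/3, -8/3)

1. A_x = -27  [A is the reflection of C across D]
2. A_y = 14  [A is the reflection of C across D]
   → A = (-27, 14)
3. E_x = 14/3  [line -22·x + -37·y + 4 = 0 ∩ |ED|² = 1844/9]
4. E_y = -8/3  [line -22·x + -37·y + 4 = 0 ∩ |ED|² = 1844/9]
   → E = (14/3, -8/3)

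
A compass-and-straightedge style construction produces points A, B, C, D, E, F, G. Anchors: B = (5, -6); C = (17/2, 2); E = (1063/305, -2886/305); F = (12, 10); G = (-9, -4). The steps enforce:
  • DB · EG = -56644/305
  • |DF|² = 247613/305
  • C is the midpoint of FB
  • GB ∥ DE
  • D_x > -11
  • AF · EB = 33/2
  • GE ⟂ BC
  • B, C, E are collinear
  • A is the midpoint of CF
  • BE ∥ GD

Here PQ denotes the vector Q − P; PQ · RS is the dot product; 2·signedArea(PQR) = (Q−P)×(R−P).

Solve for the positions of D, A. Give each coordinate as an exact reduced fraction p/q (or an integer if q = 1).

1. D_x = -3207/305  [GB ∥ DE ∩ BE ∥ GD]
2. D_y = -2276/305  [GB ∥ DE ∩ BE ∥ GD]
   → D = (-3207/305, -2276/305)
3. A_x = 41/4  [A is the midpoint of CF]
4. A_y = 6  [A is the midpoint of CF]
   → A = (41/4, 6)

A = (41/4, 6)
D = (-3207/305, -2276/305)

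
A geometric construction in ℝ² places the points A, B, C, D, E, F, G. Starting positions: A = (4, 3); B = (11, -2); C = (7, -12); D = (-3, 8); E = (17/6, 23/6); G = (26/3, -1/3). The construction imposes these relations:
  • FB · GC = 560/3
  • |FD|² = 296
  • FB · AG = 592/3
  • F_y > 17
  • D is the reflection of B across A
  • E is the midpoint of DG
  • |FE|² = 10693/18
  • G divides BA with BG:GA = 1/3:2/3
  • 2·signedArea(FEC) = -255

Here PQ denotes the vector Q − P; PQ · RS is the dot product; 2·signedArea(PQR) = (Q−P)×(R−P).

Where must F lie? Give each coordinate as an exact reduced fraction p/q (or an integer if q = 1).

1. F_x = -17  [FB · GC = 560/3 ∩ 2·signedArea(FEC) = -255]
2. F_y = 18  [FB · GC = 560/3 ∩ 2·signedArea(FEC) = -255]
   → F = (-17, 18)

F = (-17, 18)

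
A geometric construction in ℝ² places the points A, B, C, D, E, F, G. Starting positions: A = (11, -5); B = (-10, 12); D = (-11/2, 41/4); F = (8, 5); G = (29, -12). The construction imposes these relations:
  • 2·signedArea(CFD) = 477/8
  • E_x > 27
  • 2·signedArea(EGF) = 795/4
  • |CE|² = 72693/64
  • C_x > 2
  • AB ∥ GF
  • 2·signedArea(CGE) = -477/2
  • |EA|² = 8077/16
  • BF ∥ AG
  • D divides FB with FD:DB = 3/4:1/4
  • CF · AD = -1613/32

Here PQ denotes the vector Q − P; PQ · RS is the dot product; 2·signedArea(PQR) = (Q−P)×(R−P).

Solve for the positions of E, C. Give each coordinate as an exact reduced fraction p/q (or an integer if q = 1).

C = (11/4, 21/8)
E = (55/2, -81/4)

1. E_x = 55/2  [line -17·x + -21·y + 169/4 = 0 ∩ |EA|² = 8077/16]
2. E_y = -81/4  [line -17·x + -21·y + 169/4 = 0 ∩ |EA|² = 8077/16]
   → E = (55/2, -81/4)
3. C_x = 11/4  [2·signedArea(CGE) = -477/2 ∩ CF · AD = -1613/32]
4. C_y = 21/8  [2·signedArea(CGE) = -477/2 ∩ CF · AD = -1613/32]
   → C = (11/4, 21/8)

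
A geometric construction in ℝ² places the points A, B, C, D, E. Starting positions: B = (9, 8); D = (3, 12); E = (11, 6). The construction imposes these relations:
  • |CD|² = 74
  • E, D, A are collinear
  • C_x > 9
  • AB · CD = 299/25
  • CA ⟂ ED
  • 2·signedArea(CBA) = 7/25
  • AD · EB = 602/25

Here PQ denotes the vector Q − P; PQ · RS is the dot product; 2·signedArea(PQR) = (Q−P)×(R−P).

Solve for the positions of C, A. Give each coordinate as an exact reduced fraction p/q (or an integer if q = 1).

A = (247/25, 171/25)
C = (10, 7)

1. A_x = 247/25  [E, D, A are collinear ∩ AD · EB = 602/25]
2. A_y = 171/25  [E, D, A are collinear ∩ AD · EB = 602/25]
   → A = (247/25, 171/25)
3. C_x = 10  [2·signedArea(CBA) = 7/25 ∩ CA ⟂ ED]
4. C_y = 7  [2·signedArea(CBA) = 7/25 ∩ CA ⟂ ED]
   → C = (10, 7)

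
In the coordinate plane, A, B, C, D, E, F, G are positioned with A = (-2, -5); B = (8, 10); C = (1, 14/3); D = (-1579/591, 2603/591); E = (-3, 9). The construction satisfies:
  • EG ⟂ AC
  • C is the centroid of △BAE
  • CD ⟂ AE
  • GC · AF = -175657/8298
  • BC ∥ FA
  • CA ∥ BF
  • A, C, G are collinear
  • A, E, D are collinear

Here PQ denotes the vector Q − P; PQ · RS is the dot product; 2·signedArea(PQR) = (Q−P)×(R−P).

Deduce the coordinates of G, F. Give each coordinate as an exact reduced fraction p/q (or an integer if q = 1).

1. G_x = 1729/922  [A, C, G are collinear ∩ EG ⟂ AC]
2. G_y = 6903/922  [A, C, G are collinear ∩ EG ⟂ AC]
   → G = (1729/922, 6903/922)
3. F_x = 5  [BC ∥ FA ∩ CA ∥ BF]
4. F_y = 1/3  [BC ∥ FA ∩ CA ∥ BF]
   → F = (5, 1/3)

F = (5, 1/3)
G = (1729/922, 6903/922)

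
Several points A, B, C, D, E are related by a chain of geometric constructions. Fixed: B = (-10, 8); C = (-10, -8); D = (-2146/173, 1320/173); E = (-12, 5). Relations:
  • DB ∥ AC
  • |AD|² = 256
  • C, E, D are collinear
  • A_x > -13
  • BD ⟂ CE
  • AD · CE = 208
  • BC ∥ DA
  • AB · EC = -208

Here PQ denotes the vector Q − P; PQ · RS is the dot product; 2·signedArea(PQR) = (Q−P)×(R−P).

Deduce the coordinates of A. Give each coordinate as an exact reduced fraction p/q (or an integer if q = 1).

A = (-2146/173, -1448/173)

1. A_x = -2146/173  [DB ∥ AC ∩ BC ∥ DA]
2. A_y = -1448/173  [DB ∥ AC ∩ BC ∥ DA]
   → A = (-2146/173, -1448/173)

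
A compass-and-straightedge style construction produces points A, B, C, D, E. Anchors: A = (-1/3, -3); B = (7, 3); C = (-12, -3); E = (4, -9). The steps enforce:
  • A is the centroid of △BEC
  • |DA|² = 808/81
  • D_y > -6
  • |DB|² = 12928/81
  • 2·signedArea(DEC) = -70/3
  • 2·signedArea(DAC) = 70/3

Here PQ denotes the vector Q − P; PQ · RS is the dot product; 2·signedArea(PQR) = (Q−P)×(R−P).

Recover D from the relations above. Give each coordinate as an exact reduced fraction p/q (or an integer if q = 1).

D = (-25/9, -5)

1. D_x = -25/9  [2·signedArea(DEC) = -70/3 ∩ 2·signedArea(DAC) = 70/3]
2. D_y = -5  [2·signedArea(DEC) = -70/3 ∩ 2·signedArea(DAC) = 70/3]
   → D = (-25/9, -5)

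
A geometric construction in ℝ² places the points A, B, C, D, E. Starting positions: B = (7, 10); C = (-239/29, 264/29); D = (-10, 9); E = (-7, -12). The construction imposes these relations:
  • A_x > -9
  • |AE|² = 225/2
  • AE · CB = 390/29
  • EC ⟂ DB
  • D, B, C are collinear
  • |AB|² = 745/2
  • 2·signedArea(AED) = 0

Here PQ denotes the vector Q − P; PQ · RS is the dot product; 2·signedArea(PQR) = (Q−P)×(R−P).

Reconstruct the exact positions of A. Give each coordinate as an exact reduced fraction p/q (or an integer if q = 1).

A = (-17/2, -3/2)

1. A_x = -17/2  [2·signedArea(AED) = 0 ∩ AE · CB = 390/29]
2. A_y = -3/2  [2·signedArea(AED) = 0 ∩ AE · CB = 390/29]
   → A = (-17/2, -3/2)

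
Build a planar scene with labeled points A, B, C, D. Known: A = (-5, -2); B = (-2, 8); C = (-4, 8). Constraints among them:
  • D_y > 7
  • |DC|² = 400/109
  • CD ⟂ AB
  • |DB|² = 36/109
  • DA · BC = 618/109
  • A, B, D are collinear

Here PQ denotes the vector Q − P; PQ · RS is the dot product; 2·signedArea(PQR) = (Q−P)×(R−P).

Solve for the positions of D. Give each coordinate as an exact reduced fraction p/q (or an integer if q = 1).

D = (-236/109, 812/109)

1. D_x = -236/109  [A, B, D are collinear ∩ CD ⟂ AB]
2. D_y = 812/109  [A, B, D are collinear ∩ CD ⟂ AB]
   → D = (-236/109, 812/109)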